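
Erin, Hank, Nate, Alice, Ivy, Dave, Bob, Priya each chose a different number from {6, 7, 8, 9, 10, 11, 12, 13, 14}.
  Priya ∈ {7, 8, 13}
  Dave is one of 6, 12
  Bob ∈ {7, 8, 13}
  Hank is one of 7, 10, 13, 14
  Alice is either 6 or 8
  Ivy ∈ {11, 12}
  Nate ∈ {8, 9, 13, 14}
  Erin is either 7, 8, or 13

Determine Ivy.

The 3 variables Erin, Bob, Priya are confined to {7, 8, 13}, which locks those values in; drop them from Hank, Nate, Alice.
Alice's domain is down to {6}, so Alice = 6. So Dave can't be 6.
That leaves Dave = 12. Eliminate 12 elsewhere: Ivy.
So Ivy = 11.

11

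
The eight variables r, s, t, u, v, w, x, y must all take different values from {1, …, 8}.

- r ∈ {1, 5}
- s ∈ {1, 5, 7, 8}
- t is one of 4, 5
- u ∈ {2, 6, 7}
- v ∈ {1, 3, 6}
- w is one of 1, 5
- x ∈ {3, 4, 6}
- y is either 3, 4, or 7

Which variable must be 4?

The 8 variables together cover exactly {1, 2, 3, 4, 5, 6, 7, 8} — 8 values for 8 variables — and 2 appears only in u's list, so u = 2.
The 7 still-open variables together cover exactly {1, 3, 4, 5, 6, 7, 8} — 7 values for 7 variables — and 8 appears only in s's list, so s = 8.
The 6 still-open variables together cover exactly {1, 3, 4, 5, 6, 7} — 6 values for 6 variables — and 7 appears only in y's list, so y = 7.
r and w between them cover only {1, 5} — a naked pair. Remove those values from t, v.
So 4 goes to t.

t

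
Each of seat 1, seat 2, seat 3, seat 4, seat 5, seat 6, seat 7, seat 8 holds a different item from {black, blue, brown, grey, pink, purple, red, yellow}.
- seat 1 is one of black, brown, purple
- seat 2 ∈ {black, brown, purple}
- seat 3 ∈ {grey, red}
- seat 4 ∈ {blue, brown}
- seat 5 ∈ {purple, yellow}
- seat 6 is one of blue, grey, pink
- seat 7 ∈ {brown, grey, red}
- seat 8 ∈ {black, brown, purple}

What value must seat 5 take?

The 8 variables draw from only 8 values {black, blue, brown, grey, pink, purple, red, yellow}, so each is used; only seat 6 can be pink, hence seat 6 = pink.
Among the 7 still-open variables, blue fits only seat 4 (and all 7 values in {black, blue, brown, grey, purple, red, yellow} must be used), so seat 4 = blue.
The 6 still-open variables draw from only 6 values {black, brown, grey, purple, red, yellow}, so each is used; only seat 5 can be yellow, hence seat 5 = yellow.

yellow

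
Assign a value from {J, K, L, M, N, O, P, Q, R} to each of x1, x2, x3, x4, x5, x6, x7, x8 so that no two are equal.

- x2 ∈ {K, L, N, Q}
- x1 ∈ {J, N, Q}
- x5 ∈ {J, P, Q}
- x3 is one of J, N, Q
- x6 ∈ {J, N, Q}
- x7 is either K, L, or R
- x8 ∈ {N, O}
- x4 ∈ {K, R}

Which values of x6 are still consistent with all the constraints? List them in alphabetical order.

J, N, Q

Among the 8 variables, O fits only x8 (and all 8 values in {J, K, L, N, O, P, Q, R} must be used), so x8 = O.
Among the 7 still-open variables, P fits only x5 (and all 7 values in {J, K, L, N, P, Q, R} must be used), so x5 = P.
The 3 variables x1, x3, x6 are confined to {J, N, Q}, which locks those values in; drop them from x2.
No further eliminations apply; x6 can still be any of J, N, Q.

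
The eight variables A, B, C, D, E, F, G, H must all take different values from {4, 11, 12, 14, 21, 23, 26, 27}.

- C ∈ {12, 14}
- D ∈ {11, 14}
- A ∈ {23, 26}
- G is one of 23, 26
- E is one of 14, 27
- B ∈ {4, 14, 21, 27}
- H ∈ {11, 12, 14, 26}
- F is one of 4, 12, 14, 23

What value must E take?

27

The 8 variables draw from only 8 values {4, 11, 12, 14, 21, 23, 26, 27}, so each is used; only B can be 21, hence B = 21.
Among the 7 still-open variables, 4 fits only F (and all 7 values in {4, 11, 12, 14, 23, 26, 27} must be used), so F = 4.
The 6 still-open variables draw from only 6 values {11, 12, 14, 23, 26, 27}, so each is used; only E can be 27, hence E = 27.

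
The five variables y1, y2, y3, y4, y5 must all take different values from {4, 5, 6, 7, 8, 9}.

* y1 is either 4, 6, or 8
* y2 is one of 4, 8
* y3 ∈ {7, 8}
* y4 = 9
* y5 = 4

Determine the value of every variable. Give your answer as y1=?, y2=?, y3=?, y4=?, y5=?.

y1=6, y2=8, y3=7, y4=9, y5=4

y4's domain is down to {9}, so y4 = 9.
y5 must be 4 (only option left). Remove 4 from y1, y2.
y2 has just one choice, so y2 = 8. Eliminate 8 elsewhere: y1, y3.
That leaves y3 = 7.
y1 must be 6 (only option left).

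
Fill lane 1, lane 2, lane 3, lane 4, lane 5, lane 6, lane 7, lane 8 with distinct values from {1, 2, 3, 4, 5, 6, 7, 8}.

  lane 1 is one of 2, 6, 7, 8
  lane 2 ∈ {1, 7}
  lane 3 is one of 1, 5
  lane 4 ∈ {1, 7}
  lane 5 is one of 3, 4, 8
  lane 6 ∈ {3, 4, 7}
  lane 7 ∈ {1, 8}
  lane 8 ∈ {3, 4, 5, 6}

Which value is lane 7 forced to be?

8

The 8 variables together cover exactly {1, 2, 3, 4, 5, 6, 7, 8} — 8 values for 8 variables — and 2 appears only in lane 1's list, so lane 1 = 2.
The 7 still-open variables together cover exactly {1, 3, 4, 5, 6, 7, 8} — 7 values for 7 variables — and 6 appears only in lane 8's list, so lane 8 = 6.
Among the 6 still-open variables, 5 fits only lane 3 (and all 6 values in {1, 3, 4, 5, 7, 8} must be used), so lane 3 = 5.
lane 2 and lane 4 share exactly the 2 values {1, 7}; by pigeonhole those values go to them, so strike 1, 7 from lane 6, lane 7.
So lane 7 = 8.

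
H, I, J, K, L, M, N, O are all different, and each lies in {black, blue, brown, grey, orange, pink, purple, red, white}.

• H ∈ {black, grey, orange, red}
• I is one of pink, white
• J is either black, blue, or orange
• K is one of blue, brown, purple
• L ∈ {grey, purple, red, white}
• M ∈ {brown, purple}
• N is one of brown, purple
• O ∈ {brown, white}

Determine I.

The 2 variables M and N are confined to {brown, purple}, which locks those values in; drop them from K, L, O.
K's domain is down to {blue}, so K = blue. Eliminate blue elsewhere: J.
O's domain is down to {white}, so O = white. Remove white from I, L.
So I = pink.

pink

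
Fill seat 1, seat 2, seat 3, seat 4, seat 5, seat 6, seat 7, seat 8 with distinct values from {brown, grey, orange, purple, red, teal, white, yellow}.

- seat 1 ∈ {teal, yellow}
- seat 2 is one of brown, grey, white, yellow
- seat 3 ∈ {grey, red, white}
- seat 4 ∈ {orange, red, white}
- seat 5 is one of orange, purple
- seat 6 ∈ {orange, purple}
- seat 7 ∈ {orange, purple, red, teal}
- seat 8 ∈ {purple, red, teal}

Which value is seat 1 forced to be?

yellow

Among the 8 variables, brown fits only seat 2 (and all 8 values in {brown, grey, orange, purple, red, teal, white, yellow} must be used), so seat 2 = brown.
Among the 7 still-open variables, grey fits only seat 3 (and all 7 values in {grey, orange, purple, red, teal, white, yellow} must be used), so seat 3 = grey.
The 6 still-open variables draw from only 6 values {orange, purple, red, teal, white, yellow}, so each is used; only seat 4 can be white, hence seat 4 = white.
Among the 5 still-open variables, yellow fits only seat 1 (and all 5 values in {orange, purple, red, teal, yellow} must be used), so seat 1 = yellow.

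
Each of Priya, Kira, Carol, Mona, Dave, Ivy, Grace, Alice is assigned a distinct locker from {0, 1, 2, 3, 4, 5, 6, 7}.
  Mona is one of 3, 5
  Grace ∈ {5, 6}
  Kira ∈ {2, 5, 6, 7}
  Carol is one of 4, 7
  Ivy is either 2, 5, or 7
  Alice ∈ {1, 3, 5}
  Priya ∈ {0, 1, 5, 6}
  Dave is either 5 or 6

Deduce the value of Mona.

3

Among the 8 variables, 0 fits only Priya (and all 8 values in {0, 1, 2, 3, 4, 5, 6, 7} must be used), so Priya = 0.
The 7 still-open variables draw from only 7 values {1, 2, 3, 4, 5, 6, 7}, so each is used; only Alice can be 1, hence Alice = 1.
Among the 6 still-open variables, 3 fits only Mona (and all 6 values in {2, 3, 4, 5, 6, 7} must be used), so Mona = 3.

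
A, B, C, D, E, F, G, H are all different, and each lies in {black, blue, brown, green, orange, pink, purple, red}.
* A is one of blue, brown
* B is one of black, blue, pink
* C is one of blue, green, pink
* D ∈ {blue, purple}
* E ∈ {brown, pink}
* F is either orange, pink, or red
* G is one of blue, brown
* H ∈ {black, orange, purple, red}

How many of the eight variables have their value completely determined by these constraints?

The 8 variables together cover exactly {black, blue, brown, green, orange, pink, purple, red} — 8 values for 8 variables — and green appears only in C's list, so C = green.
A and G share exactly the 2 values {blue, brown}; by pigeonhole those values go to them, so strike blue, brown from B, D, E.
D must be purple (only option left). Strike purple from H.
E's domain is down to {pink}, so E = pink. Remove pink from B, F.
B's domain is down to {black}, so B = black. Eliminate black elsewhere: H.
Determined: B=black, C=green, D=purple, E=pink. The other variables each still have more than one consistent value. That makes 4.

4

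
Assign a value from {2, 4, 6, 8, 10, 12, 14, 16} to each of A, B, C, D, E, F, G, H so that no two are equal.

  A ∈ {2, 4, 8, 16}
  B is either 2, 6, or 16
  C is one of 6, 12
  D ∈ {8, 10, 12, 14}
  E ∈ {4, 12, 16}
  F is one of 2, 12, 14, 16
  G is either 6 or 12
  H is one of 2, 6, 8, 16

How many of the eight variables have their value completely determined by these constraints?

The 8 variables draw from only 8 values {2, 4, 6, 8, 10, 12, 14, 16}, so each is used; only D can be 10, hence D = 10.
Among the 7 still-open variables, 14 fits only F (and all 7 values in {2, 4, 6, 8, 12, 14, 16} must be used), so F = 14.
The 2 variables C and G are confined to {6, 12}, which locks those values in; drop them from B, E, H.
Determined: D=10, F=14. The other variables each still have more than one consistent value. That makes 2.

2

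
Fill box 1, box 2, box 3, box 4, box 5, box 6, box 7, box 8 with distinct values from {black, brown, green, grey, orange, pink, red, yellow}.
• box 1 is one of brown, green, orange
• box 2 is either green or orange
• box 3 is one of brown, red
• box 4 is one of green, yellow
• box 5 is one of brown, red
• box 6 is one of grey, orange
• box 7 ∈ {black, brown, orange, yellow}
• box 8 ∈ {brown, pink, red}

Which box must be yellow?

The 8 variables together cover exactly {black, brown, green, grey, orange, pink, red, yellow} — 8 values for 8 variables — and black appears only in box 7's list, so box 7 = black.
Among the 7 still-open variables, grey fits only box 6 (and all 7 values in {brown, green, grey, orange, pink, red, yellow} must be used), so box 6 = grey.
Among the 6 still-open variables, pink fits only box 8 (and all 6 values in {brown, green, orange, pink, red, yellow} must be used), so box 8 = pink.
The 5 still-open variables together cover exactly {brown, green, orange, red, yellow} — 5 values for 5 variables — and yellow appears only in box 4's list, so box 4 = yellow.

box 4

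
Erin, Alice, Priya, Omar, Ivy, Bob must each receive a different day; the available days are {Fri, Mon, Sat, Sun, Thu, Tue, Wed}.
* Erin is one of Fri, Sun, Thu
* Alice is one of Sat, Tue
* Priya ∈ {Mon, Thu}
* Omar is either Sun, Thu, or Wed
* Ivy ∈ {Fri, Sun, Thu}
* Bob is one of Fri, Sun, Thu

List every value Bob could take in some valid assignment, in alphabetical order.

Erin, Ivy, Bob between them cover only {Fri, Sun, Thu} — a naked triple. Remove those values from Priya, Omar.
Priya has just one choice, so Priya = Mon.
That leaves Omar = Wed.
No further eliminations apply; Bob can still be any of Fri, Sun, Thu.

Fri, Sun, Thu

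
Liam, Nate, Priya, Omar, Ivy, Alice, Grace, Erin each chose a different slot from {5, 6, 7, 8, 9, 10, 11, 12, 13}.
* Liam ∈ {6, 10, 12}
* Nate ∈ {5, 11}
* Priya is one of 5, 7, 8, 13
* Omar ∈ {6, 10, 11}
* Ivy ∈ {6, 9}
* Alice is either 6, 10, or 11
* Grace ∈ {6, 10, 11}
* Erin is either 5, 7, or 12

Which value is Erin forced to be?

Omar, Alice, Grace between them cover only {6, 10, 11} — a naked triple. Remove those values from Liam, Nate, Ivy.
Liam must be 12 (only option left). So Erin can't be 12.
Nate's domain is down to {5}, so Nate = 5. Eliminate 5 elsewhere: Priya, Erin.
So Erin = 7.

7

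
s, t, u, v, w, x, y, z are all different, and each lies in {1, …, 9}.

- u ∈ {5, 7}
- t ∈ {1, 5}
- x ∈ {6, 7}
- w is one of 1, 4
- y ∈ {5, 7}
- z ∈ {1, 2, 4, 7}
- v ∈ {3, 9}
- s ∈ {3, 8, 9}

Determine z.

u and y share exactly the 2 values {5, 7}; by pigeonhole those values go to them, so strike 5, 7 from t, x, z.
t must be 1 (only option left). So w, z can't be 1.
w's domain is down to {4}, so w = 4. Strike 4 from z.
So z = 2.

2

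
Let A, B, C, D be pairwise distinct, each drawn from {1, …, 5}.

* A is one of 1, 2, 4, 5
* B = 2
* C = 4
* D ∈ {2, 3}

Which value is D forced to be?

3

B's domain is down to {2}, so B = 2. Remove 2 from A, D.
So D = 3.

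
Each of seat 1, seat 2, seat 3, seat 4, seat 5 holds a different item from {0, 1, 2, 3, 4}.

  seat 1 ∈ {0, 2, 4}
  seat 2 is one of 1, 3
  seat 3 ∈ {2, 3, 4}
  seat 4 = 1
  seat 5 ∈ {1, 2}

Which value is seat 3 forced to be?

seat 4's domain is down to {1}, so seat 4 = 1. So seat 2, seat 5 can't be 1.
seat 5 has just one choice, so seat 5 = 2. So seat 1, seat 3 can't be 2.
seat 2 has just one choice, so seat 2 = 3. Eliminate 3 elsewhere: seat 3.
So seat 3 = 4.

4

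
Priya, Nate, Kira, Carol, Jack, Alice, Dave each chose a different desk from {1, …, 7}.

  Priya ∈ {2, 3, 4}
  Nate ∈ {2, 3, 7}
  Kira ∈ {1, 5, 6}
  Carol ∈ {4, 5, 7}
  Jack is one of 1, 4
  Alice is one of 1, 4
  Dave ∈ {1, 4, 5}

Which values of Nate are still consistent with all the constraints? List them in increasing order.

Among the 7 variables, 6 fits only Kira (and all 7 values in {1, 2, 3, 4, 5, 6, 7} must be used), so Kira = 6.
Jack and Alice between them cover only {1, 4} — a naked pair. Remove those values from Priya, Carol, Dave.
That leaves Dave = 5. Eliminate 5 elsewhere: Carol.
Carol must be 7 (only option left). Strike 7 from Nate.
No further eliminations apply; Nate can still be any of 2, 3.

2, 3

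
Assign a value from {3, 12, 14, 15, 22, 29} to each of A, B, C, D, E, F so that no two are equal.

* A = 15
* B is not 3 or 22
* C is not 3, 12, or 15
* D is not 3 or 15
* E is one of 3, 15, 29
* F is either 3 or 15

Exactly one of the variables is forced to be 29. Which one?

A's domain is down to {15}, so A = 15. Eliminate 15 elsewhere: B, E, F.
F must be 3 (only option left). Remove 3 from E.
So 29 goes to E.

E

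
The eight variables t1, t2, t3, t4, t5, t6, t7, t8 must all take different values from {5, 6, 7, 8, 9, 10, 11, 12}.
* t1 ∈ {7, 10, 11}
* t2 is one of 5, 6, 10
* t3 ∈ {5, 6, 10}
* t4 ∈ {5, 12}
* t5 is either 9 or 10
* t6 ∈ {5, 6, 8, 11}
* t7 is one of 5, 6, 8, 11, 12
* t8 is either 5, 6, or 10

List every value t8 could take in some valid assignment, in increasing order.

The 8 variables draw from only 8 values {5, 6, 7, 8, 9, 10, 11, 12}, so each is used; only t1 can be 7, hence t1 = 7.
The 7 still-open variables draw from only 7 values {5, 6, 8, 9, 10, 11, 12}, so each is used; only t5 can be 9, hence t5 = 9.
t2, t3, t8 share exactly the 3 values {5, 6, 10}; by pigeonhole those values go to them, so strike 5, 6, 10 from t4, t6, t7.
t4 must be 12 (only option left). So t7 can't be 12.
No further eliminations apply; t8 can still be any of 5, 6, 10.

5, 6, 10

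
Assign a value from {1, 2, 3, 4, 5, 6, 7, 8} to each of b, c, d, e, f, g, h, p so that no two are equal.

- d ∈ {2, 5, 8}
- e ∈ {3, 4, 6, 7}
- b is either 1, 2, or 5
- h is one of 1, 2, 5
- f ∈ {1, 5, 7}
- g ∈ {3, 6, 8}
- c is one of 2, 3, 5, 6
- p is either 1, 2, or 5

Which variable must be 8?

d

Among the 8 variables, 4 fits only e (and all 8 values in {1, 2, 3, 4, 5, 6, 7, 8} must be used), so e = 4.
The 7 still-open variables draw from only 7 values {1, 2, 3, 5, 6, 7, 8}, so each is used; only f can be 7, hence f = 7.
The 3 variables b, h, p are confined to {1, 2, 5}, which locks those values in; drop them from c, d.
So 8 goes to d.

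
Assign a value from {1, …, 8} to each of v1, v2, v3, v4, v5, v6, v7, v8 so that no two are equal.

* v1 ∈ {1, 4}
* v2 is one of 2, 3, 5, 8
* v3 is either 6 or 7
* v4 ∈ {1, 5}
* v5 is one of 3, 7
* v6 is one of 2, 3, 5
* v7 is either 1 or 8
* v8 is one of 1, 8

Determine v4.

5

The 8 variables draw from only 8 values {1, 2, 3, 4, 5, 6, 7, 8}, so each is used; only v1 can be 4, hence v1 = 4.
The 7 still-open variables together cover exactly {1, 2, 3, 5, 6, 7, 8} — 7 values for 7 variables — and 6 appears only in v3's list, so v3 = 6.
The 6 still-open variables together cover exactly {1, 2, 3, 5, 7, 8} — 6 values for 6 variables — and 7 appears only in v5's list, so v5 = 7.
The 2 variables v7 and v8 are confined to {1, 8}, which locks those values in; drop them from v2, v4.
So v4 = 5.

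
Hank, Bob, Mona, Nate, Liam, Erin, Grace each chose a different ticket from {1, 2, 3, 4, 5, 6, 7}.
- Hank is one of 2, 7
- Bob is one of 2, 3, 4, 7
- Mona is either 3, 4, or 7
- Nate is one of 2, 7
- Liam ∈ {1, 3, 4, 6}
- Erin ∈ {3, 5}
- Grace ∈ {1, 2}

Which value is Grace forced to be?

The 7 variables draw from only 7 values {1, 2, 3, 4, 5, 6, 7}, so each is used; only Erin can be 5, hence Erin = 5.
Among the 6 still-open variables, 6 fits only Liam (and all 6 values in {1, 2, 3, 4, 6, 7} must be used), so Liam = 6.
The 5 still-open variables together cover exactly {1, 2, 3, 4, 7} — 5 values for 5 variables — and 1 appears only in Grace's list, so Grace = 1.

1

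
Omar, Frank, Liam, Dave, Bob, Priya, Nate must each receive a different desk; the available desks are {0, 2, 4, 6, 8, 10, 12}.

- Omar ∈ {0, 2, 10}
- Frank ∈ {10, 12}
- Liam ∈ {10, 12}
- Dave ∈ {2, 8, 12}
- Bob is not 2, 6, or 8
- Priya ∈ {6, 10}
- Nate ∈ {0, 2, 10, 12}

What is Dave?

The 7 variables together cover exactly {0, 2, 4, 6, 8, 10, 12} — 7 values for 7 variables — and 4 appears only in Bob's list, so Bob = 4.
Among the 6 still-open variables, 6 fits only Priya (and all 6 values in {0, 2, 6, 8, 10, 12} must be used), so Priya = 6.
The 5 still-open variables draw from only 5 values {0, 2, 8, 10, 12}, so each is used; only Dave can be 8, hence Dave = 8.

8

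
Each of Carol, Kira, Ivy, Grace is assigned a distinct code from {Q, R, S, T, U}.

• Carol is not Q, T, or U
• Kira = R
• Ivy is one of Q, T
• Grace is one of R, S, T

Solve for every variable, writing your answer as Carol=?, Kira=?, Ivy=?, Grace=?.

Kira has just one choice, so Kira = R. Eliminate R elsewhere: Carol, Grace.
That leaves Carol = S. Eliminate S elsewhere: Grace.
Grace's domain is down to {T}, so Grace = T. So Ivy can't be T.
Ivy's domain is down to {Q}, so Ivy = Q.

Carol=S, Kira=R, Ivy=Q, Grace=T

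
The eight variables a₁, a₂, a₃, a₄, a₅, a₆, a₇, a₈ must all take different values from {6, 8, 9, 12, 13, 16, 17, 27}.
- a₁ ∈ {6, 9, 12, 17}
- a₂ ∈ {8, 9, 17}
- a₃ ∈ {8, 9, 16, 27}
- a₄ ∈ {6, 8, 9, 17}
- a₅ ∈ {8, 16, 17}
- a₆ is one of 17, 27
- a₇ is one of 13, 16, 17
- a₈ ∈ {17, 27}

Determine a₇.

Among the 8 variables, 12 fits only a₁ (and all 8 values in {6, 8, 9, 12, 13, 16, 17, 27} must be used), so a₁ = 12.
The 7 still-open variables together cover exactly {6, 8, 9, 13, 16, 17, 27} — 7 values for 7 variables — and 6 appears only in a₄'s list, so a₄ = 6.
Among the 6 still-open variables, 13 fits only a₇ (and all 6 values in {8, 9, 13, 16, 17, 27} must be used), so a₇ = 13.

13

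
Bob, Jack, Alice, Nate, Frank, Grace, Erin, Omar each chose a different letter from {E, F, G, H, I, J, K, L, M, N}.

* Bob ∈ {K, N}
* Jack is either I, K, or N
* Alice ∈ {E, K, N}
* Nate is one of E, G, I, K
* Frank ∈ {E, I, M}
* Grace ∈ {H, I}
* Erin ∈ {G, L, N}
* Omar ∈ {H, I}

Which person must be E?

Alice

Among the 8 variables, L fits only Erin (and all 8 values in {E, G, H, I, K, L, M, N} must be used), so Erin = L.
Among the 7 still-open variables, G fits only Nate (and all 7 values in {E, G, H, I, K, M, N} must be used), so Nate = G.
The 6 still-open variables draw from only 6 values {E, H, I, K, M, N}, so each is used; only Frank can be M, hence Frank = M.
The 5 still-open variables together cover exactly {E, H, I, K, N} — 5 values for 5 variables — and E appears only in Alice's list, so Alice = E.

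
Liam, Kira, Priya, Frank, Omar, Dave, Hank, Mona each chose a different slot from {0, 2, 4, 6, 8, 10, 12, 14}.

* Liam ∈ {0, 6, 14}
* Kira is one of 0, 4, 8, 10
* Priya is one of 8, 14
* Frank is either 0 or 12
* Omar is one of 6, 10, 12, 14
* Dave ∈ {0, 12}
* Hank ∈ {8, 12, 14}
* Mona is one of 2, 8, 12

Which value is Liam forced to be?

Among the 8 variables, 2 fits only Mona (and all 8 values in {0, 2, 4, 6, 8, 10, 12, 14} must be used), so Mona = 2.
Among the 7 still-open variables, 4 fits only Kira (and all 7 values in {0, 4, 6, 8, 10, 12, 14} must be used), so Kira = 4.
The 6 still-open variables draw from only 6 values {0, 6, 8, 10, 12, 14}, so each is used; only Omar can be 10, hence Omar = 10.
The 5 still-open variables together cover exactly {0, 6, 8, 12, 14} — 5 values for 5 variables — and 6 appears only in Liam's list, so Liam = 6.

6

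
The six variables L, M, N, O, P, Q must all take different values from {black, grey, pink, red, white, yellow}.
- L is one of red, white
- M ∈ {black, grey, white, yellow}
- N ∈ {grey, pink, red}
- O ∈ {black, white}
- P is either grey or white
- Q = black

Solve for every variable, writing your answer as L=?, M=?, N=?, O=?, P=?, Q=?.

Q's domain is down to {black}, so Q = black. Strike black from M, O.
O's domain is down to {white}, so O = white. Eliminate white elsewhere: L, M, P.
P's domain is down to {grey}, so P = grey. Strike grey from M, N.
That leaves L = red. Strike red from N.
M must be yellow (only option left).
N has just one choice, so N = pink.

L=red, M=yellow, N=pink, O=white, P=grey, Q=black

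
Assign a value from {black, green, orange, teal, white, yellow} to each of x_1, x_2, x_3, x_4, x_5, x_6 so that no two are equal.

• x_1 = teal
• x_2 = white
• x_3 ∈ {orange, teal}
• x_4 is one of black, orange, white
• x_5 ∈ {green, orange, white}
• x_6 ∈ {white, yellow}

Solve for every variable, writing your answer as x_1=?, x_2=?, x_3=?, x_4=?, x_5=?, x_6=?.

x_1=teal, x_2=white, x_3=orange, x_4=black, x_5=green, x_6=yellow

x_1 has just one choice, so x_1 = teal. Strike teal from x_3.
x_2's domain is down to {white}, so x_2 = white. So x_4, x_5, x_6 can't be white.
x_3 must be orange (only option left). Eliminate orange elsewhere: x_4, x_5.
x_4 has just one choice, so x_4 = black.
x_5's domain is down to {green}, so x_5 = green.
x_6's domain is down to {yellow}, so x_6 = yellow.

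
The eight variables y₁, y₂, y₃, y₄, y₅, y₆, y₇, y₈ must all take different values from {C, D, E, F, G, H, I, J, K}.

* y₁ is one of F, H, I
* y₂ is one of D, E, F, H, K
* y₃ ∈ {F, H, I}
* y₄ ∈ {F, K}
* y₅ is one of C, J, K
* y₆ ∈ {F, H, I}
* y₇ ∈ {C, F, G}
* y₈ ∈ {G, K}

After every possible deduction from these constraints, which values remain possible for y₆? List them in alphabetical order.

F, H, I

The 3 variables y₁, y₃, y₆ are confined to {F, H, I}, which locks those values in; drop them from y₂, y₄, y₇.
y₄ has just one choice, so y₄ = K. So y₂, y₅, y₈ can't be K.
y₈'s domain is down to {G}, so y₈ = G. Remove G from y₇.
y₇ has just one choice, so y₇ = C. Eliminate C elsewhere: y₅.
That leaves y₅ = J.
No further eliminations apply; y₆ can still be any of F, H, I.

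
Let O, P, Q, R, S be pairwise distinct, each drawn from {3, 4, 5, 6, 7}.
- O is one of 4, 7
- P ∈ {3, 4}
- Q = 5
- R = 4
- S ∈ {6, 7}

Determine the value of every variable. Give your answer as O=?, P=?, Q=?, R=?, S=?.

O=7, P=3, Q=5, R=4, S=6

Q's domain is down to {5}, so Q = 5.
R has just one choice, so R = 4. Remove 4 from O, P.
O must be 7 (only option left). So S can't be 7.
P must be 3 (only option left).
That leaves S = 6.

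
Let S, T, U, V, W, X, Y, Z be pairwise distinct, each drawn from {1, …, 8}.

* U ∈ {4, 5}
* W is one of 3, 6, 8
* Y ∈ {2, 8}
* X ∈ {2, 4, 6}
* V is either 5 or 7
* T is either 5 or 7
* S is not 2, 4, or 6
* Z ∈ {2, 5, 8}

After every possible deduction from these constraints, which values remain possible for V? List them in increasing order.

5, 7

The 8 variables together cover exactly {1, 2, 3, 4, 5, 6, 7, 8} — 8 values for 8 variables — and 1 appears only in S's list, so S = 1.
The 7 still-open variables together cover exactly {2, 3, 4, 5, 6, 7, 8} — 7 values for 7 variables — and 3 appears only in W's list, so W = 3.
The 6 still-open variables together cover exactly {2, 4, 5, 6, 7, 8} — 6 values for 6 variables — and 6 appears only in X's list, so X = 6.
The 5 still-open variables draw from only 5 values {2, 4, 5, 7, 8}, so each is used; only U can be 4, hence U = 4.
T and V share exactly the 2 values {5, 7}; by pigeonhole those values go to them, so strike 5, 7 from Z.
No further eliminations apply; V can still be any of 5, 7.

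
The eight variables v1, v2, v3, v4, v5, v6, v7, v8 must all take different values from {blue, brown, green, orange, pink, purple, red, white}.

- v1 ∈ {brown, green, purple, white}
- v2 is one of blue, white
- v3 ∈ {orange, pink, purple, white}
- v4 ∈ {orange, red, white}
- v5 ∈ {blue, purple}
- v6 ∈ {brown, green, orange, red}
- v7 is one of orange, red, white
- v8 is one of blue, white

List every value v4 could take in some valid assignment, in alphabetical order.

orange, red

The 8 variables draw from only 8 values {blue, brown, green, orange, pink, purple, red, white}, so each is used; only v3 can be pink, hence v3 = pink.
v2 and v8 between them cover only {blue, white} — a naked pair. Remove those values from v1, v4, v5, v7.
That leaves v5 = purple. Eliminate purple elsewhere: v1.
The 2 variables v4 and v7 are confined to {orange, red}, which locks those values in; drop them from v6.
No further eliminations apply; v4 can still be any of orange, red.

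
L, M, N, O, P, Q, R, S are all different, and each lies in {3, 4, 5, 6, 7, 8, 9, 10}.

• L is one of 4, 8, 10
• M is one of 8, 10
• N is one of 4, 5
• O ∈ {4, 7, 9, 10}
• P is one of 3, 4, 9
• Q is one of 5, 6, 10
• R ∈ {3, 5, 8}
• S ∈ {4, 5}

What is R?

3

The 8 variables draw from only 8 values {3, 4, 5, 6, 7, 8, 9, 10}, so each is used; only Q can be 6, hence Q = 6.
Among the 7 still-open variables, 7 fits only O (and all 7 values in {3, 4, 5, 7, 8, 9, 10} must be used), so O = 7.
The 6 still-open variables together cover exactly {3, 4, 5, 8, 9, 10} — 6 values for 6 variables — and 9 appears only in P's list, so P = 9.
The 5 still-open variables draw from only 5 values {3, 4, 5, 8, 10}, so each is used; only R can be 3, hence R = 3.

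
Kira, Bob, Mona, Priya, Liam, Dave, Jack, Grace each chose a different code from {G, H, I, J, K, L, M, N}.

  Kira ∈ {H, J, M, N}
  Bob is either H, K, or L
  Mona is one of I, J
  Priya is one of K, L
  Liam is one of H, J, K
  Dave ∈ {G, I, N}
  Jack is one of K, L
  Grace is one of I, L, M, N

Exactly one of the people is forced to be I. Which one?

Mona

The 8 variables draw from only 8 values {G, H, I, J, K, L, M, N}, so each is used; only Dave can be G, hence Dave = G.
The 2 variables Priya and Jack are confined to {K, L}, which locks those values in; drop them from Bob, Liam, Grace.
Bob's domain is down to {H}, so Bob = H. Eliminate H elsewhere: Kira, Liam.
Liam has just one choice, so Liam = J. Eliminate J elsewhere: Kira, Mona.
So I goes to Mona.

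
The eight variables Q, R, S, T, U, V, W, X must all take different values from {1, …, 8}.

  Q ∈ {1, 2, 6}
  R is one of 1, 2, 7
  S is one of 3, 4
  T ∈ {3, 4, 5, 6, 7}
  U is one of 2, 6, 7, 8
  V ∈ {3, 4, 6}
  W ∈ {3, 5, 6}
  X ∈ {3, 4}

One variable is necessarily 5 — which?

The 8 variables together cover exactly {1, 2, 3, 4, 5, 6, 7, 8} — 8 values for 8 variables — and 8 appears only in U's list, so U = 8.
The 2 variables S and X are confined to {3, 4}, which locks those values in; drop them from T, V, W.
V's domain is down to {6}, so V = 6. Eliminate 6 elsewhere: Q, T, W.
So 5 goes to W.

W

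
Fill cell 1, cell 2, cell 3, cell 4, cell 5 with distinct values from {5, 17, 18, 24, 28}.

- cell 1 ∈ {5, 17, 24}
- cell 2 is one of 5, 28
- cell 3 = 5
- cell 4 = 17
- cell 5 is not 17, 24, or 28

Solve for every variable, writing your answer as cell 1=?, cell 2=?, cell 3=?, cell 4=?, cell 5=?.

cell 3 must be 5 (only option left). So cell 1, cell 2, cell 5 can't be 5.
cell 4 has just one choice, so cell 4 = 17. Remove 17 from cell 1.
cell 5 must be 18 (only option left).
That leaves cell 1 = 24.
cell 2's domain is down to {28}, so cell 2 = 28.

cell 1=24, cell 2=28, cell 3=5, cell 4=17, cell 5=18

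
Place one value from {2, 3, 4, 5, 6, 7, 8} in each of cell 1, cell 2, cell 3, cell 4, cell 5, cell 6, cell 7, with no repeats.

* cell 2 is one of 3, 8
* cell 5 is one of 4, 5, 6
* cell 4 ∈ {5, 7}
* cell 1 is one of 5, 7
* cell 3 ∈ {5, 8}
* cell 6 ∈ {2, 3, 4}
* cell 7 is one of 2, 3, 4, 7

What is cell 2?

3

Among the 7 variables, 6 fits only cell 5 (and all 7 values in {2, 3, 4, 5, 6, 7, 8} must be used), so cell 5 = 6.
The 2 variables cell 1 and cell 4 are confined to {5, 7}, which locks those values in; drop them from cell 3, cell 7.
cell 3 has just one choice, so cell 3 = 8. So cell 2 can't be 8.
So cell 2 = 3.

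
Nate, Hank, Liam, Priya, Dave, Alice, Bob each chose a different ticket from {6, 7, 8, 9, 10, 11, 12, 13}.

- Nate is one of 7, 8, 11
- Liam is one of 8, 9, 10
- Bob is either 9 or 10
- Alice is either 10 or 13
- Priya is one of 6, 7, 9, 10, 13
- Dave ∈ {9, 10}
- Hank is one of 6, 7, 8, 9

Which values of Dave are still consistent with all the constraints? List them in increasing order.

9, 10

The 7 variables draw from only 7 values {6, 7, 8, 9, 10, 11, 13}, so each is used; only Nate can be 11, hence Nate = 11.
The 2 variables Dave and Bob are confined to {9, 10}, which locks those values in; drop them from Hank, Liam, Priya, Alice.
Liam must be 8 (only option left). Remove 8 from Hank.
Alice must be 13 (only option left). Remove 13 from Priya.
No further eliminations apply; Dave can still be any of 9, 10.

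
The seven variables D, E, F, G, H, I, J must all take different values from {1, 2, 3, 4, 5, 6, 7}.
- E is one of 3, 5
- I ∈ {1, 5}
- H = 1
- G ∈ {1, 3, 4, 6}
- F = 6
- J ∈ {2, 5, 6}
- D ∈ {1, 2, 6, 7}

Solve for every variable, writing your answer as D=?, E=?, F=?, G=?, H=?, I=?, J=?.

D=7, E=3, F=6, G=4, H=1, I=5, J=2

F has just one choice, so F = 6. So D, G, J can't be 6.
H's domain is down to {1}, so H = 1. Remove 1 from D, G, I.
I has just one choice, so I = 5. Strike 5 from E, J.
J's domain is down to {2}, so J = 2. So D can't be 2.
D has just one choice, so D = 7.
E must be 3 (only option left). So G can't be 3.
That leaves G = 4.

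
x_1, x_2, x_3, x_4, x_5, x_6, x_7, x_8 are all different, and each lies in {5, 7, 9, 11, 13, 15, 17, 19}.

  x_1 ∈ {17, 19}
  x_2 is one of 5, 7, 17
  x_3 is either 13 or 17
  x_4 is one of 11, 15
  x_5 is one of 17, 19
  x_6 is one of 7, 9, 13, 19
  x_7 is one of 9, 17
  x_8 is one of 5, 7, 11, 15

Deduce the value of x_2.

x_1 and x_5 between them cover only {17, 19} — a naked pair. Remove those values from x_2, x_3, x_6, x_7.
That leaves x_3 = 13. Strike 13 from x_6.
x_7 must be 9 (only option left). Eliminate 9 elsewhere: x_6.
x_6's domain is down to {7}, so x_6 = 7. Eliminate 7 elsewhere: x_2, x_8.
So x_2 = 5.

5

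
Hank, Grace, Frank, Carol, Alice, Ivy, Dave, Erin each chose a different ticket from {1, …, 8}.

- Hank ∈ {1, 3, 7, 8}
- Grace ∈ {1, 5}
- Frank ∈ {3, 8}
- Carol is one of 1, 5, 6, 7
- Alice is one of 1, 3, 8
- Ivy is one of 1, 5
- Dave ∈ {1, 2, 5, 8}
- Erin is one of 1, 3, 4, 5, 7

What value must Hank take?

The 8 variables draw from only 8 values {1, 2, 3, 4, 5, 6, 7, 8}, so each is used; only Dave can be 2, hence Dave = 2.
The 7 still-open variables draw from only 7 values {1, 3, 4, 5, 6, 7, 8}, so each is used; only Erin can be 4, hence Erin = 4.
The 6 still-open variables draw from only 6 values {1, 3, 5, 6, 7, 8}, so each is used; only Carol can be 6, hence Carol = 6.
The 5 still-open variables draw from only 5 values {1, 3, 5, 7, 8}, so each is used; only Hank can be 7, hence Hank = 7.

7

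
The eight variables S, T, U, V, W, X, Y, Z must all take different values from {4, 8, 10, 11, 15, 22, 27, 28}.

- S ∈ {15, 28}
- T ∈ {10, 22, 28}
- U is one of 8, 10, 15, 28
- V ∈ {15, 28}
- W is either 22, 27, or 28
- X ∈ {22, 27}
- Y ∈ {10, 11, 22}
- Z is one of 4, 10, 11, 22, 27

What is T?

10

Among the 8 variables, 4 fits only Z (and all 8 values in {4, 8, 10, 11, 15, 22, 27, 28} must be used), so Z = 4.
Among the 7 still-open variables, 8 fits only U (and all 7 values in {8, 10, 11, 15, 22, 27, 28} must be used), so U = 8.
The 6 still-open variables draw from only 6 values {10, 11, 15, 22, 27, 28}, so each is used; only Y can be 11, hence Y = 11.
The 5 still-open variables together cover exactly {10, 15, 22, 27, 28} — 5 values for 5 variables — and 10 appears only in T's list, so T = 10.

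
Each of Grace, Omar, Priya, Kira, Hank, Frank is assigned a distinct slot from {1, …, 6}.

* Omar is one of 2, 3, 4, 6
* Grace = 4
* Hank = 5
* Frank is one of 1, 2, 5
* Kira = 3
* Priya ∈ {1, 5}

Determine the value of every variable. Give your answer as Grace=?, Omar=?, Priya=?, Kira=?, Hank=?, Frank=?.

Grace=4, Omar=6, Priya=1, Kira=3, Hank=5, Frank=2

Grace must be 4 (only option left). Remove 4 from Omar.
That leaves Kira = 3. Remove 3 from Omar.
Hank's domain is down to {5}, so Hank = 5. So Priya, Frank can't be 5.
Priya's domain is down to {1}, so Priya = 1. Remove 1 from Frank.
That leaves Frank = 2. Eliminate 2 elsewhere: Omar.
Omar has just one choice, so Omar = 6.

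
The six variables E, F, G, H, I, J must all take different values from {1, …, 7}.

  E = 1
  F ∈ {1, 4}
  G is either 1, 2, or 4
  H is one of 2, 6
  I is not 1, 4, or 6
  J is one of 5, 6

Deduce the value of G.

E must be 1 (only option left). Eliminate 1 elsewhere: F, G.
That leaves F = 4. Strike 4 from G.
So G = 2.

2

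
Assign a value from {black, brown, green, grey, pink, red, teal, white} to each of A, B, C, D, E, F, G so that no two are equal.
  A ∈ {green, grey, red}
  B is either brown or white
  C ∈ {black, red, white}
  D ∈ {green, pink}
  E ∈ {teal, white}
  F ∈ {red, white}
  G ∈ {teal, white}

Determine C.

black

E and G between them cover only {teal, white} — a naked pair. Remove those values from B, C, F.
B's domain is down to {brown}, so B = brown.
F's domain is down to {red}, so F = red. Eliminate red elsewhere: A, C.
So C = black.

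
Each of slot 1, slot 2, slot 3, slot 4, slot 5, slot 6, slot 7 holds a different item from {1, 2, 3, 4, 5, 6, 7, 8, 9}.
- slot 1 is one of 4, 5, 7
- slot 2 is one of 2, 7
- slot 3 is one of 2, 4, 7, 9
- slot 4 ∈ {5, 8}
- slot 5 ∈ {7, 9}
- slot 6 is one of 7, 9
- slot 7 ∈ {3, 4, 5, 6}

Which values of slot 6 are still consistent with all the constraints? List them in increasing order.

slot 5 and slot 6 share exactly the 2 values {7, 9}; by pigeonhole those values go to them, so strike 7, 9 from slot 1, slot 2, slot 3.
That leaves slot 2 = 2. Eliminate 2 elsewhere: slot 3.
That leaves slot 3 = 4. Strike 4 from slot 1, slot 7.
That leaves slot 1 = 5. So slot 4, slot 7 can't be 5.
slot 4 has just one choice, so slot 4 = 8.
No further eliminations apply; slot 6 can still be any of 7, 9.

7, 9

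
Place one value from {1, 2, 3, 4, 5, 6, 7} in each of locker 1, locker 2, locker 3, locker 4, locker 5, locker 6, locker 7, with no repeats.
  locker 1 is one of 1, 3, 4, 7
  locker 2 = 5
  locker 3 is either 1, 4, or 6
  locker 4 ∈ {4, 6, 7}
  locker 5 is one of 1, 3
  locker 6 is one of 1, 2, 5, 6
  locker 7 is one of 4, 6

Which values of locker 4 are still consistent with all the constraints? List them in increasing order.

locker 2's domain is down to {5}, so locker 2 = 5. Remove 5 from locker 6.
The 6 still-open variables together cover exactly {1, 2, 3, 4, 6, 7} — 6 values for 6 variables — and 2 appears only in locker 6's list, so locker 6 = 2.
No further eliminations apply; locker 4 can still be any of 4, 6, 7.

4, 6, 7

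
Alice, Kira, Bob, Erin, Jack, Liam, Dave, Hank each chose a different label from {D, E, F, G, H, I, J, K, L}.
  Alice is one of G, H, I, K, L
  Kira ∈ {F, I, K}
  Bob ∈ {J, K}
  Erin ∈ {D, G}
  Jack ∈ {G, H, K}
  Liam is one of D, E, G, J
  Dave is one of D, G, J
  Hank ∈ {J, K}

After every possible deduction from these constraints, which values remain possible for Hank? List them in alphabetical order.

Bob and Hank share exactly the 2 values {J, K}; by pigeonhole those values go to them, so strike J, K from Alice, Kira, Jack, Liam, Dave.
Erin and Dave between them cover only {D, G} — a naked pair. Remove those values from Alice, Jack, Liam.
Jack's domain is down to {H}, so Jack = H. Strike H from Alice.
Liam has just one choice, so Liam = E.
No further eliminations apply; Hank can still be any of J, K.

J, K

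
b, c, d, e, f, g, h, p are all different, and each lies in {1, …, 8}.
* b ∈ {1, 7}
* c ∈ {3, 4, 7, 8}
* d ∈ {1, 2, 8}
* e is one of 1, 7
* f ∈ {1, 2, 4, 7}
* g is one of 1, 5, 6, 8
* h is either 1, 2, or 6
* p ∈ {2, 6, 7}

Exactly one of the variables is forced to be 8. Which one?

d

The 8 variables together cover exactly {1, 2, 3, 4, 5, 6, 7, 8} — 8 values for 8 variables — and 3 appears only in c's list, so c = 3.
The 7 still-open variables together cover exactly {1, 2, 4, 5, 6, 7, 8} — 7 values for 7 variables — and 4 appears only in f's list, so f = 4.
The 6 still-open variables together cover exactly {1, 2, 5, 6, 7, 8} — 6 values for 6 variables — and 5 appears only in g's list, so g = 5.
Among the 5 still-open variables, 8 fits only d (and all 5 values in {1, 2, 6, 7, 8} must be used), so d = 8.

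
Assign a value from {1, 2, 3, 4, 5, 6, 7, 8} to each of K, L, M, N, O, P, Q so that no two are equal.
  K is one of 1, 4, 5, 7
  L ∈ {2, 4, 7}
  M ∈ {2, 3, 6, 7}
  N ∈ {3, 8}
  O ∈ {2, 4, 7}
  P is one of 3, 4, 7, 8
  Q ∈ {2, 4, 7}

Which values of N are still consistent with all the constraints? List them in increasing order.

3, 8

The 3 variables L, O, Q are confined to {2, 4, 7}, which locks those values in; drop them from K, M, P.
The 2 variables N and P are confined to {3, 8}, which locks those values in; drop them from M.
M's domain is down to {6}, so M = 6.
No further eliminations apply; N can still be any of 3, 8.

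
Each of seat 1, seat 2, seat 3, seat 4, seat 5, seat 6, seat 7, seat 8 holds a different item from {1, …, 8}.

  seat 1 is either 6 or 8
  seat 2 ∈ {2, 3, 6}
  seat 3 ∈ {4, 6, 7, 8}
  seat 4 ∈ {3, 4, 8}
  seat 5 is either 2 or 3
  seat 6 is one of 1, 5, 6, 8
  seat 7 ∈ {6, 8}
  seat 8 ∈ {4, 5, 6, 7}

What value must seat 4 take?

4

Among the 8 variables, 1 fits only seat 6 (and all 8 values in {1, 2, 3, 4, 5, 6, 7, 8} must be used), so seat 6 = 1.
The 7 still-open variables together cover exactly {2, 3, 4, 5, 6, 7, 8} — 7 values for 7 variables — and 5 appears only in seat 8's list, so seat 8 = 5.
The 6 still-open variables together cover exactly {2, 3, 4, 6, 7, 8} — 6 values for 6 variables — and 7 appears only in seat 3's list, so seat 3 = 7.
Among the 5 still-open variables, 4 fits only seat 4 (and all 5 values in {2, 3, 4, 6, 8} must be used), so seat 4 = 4.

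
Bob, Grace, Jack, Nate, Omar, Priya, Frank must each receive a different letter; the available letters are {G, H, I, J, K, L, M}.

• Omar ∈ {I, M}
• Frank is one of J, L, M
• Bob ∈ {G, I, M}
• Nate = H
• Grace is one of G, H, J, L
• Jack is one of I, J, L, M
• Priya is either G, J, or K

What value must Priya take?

Nate has just one choice, so Nate = H. Eliminate H elsewhere: Grace.
Among the 6 still-open variables, K fits only Priya (and all 6 values in {G, I, J, K, L, M} must be used), so Priya = K.

K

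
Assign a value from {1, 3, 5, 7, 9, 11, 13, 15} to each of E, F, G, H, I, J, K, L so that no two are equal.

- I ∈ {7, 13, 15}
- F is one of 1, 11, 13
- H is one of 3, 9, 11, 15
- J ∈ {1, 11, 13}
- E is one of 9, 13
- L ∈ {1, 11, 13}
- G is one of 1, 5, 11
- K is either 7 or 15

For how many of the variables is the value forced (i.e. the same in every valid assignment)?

The 8 variables draw from only 8 values {1, 3, 5, 7, 9, 11, 13, 15}, so each is used; only H can be 3, hence H = 3.
The 7 still-open variables draw from only 7 values {1, 5, 7, 9, 11, 13, 15}, so each is used; only G can be 5, hence G = 5.
The 6 still-open variables draw from only 6 values {1, 7, 9, 11, 13, 15}, so each is used; only E can be 9, hence E = 9.
F, J, L between them cover only {1, 11, 13} — a naked triple. Remove those values from I.
Determined: E=9, G=5, H=3. The other variables each still have more than one consistent value. That makes 3.

3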